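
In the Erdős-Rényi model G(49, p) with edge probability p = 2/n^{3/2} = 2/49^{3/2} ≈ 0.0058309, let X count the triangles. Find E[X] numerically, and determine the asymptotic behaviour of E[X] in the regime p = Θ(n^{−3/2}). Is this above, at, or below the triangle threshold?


Number of potential triangles: C(49, 3) = 18424.
Each occurs with probability p³ ≈ (0.0058309)³ ≈ 1.98247458e-07.
By linearity: E[X] = C(49, 3)·p³ ≈ 18424 · 1.98247458e-07 ≈ 0.003653.
Since α = 3/2 > 1, p = c/n^{3/2} = o(1/n) is below the triangle threshold p ~ 1/n. Asymptotically E[X] ~ (c³/6)·n^{3(1−α)} = (2³/6)·n^{-1.5} → 0, so by Markov's inequality G has no triangles w.h.p.

E[X] ≈ 0.003653; in regime p = Θ(1/n^{3/2}) E[X] tends to 0 (below the triangle threshold p ~ 1/n).


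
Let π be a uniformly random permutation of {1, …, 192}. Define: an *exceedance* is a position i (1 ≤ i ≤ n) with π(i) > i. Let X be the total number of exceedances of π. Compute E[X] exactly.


Write X = Σ_{i=1}^{192} X_i, where X_i = 1_{π(i) > i}.
For each fixed i, π(i) is uniform over {1, …, 192} (marginal of a uniform permutation), so P[π(i) > i] = (n − i)/n. Summing: Σ_{i=1}^{192} (n − i)/n = (0 + 1 + … + 191)/192 = 192(192 − 1)/(2·192) = (192 − 1)/2.
Hence E[X] = Σ_{i=1}^{192} (192 − i)/192 = 191/2 ≈ 95.5000.

E[X] = 191/2 = 95.5000.


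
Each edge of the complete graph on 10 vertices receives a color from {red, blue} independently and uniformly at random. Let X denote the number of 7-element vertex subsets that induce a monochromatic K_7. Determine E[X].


Let X = Σ_S X_S over the C(10, 7) = 120 subsets S of size 7, where X_S = 1 if the K_7 on S is monochromatic.
For a fixed S, the K_7 on S has C(7, 2) = 21 edges. P[all 21 edges red] = (1/2)^21, and likewise for blue, so P[monochromatic] = 2·(1/2)^21 = 2^{1 − 21} = 1/1048576.
Summing: E[X] = C(10, 7) · 2^{1 − 21} = 120 · 1/1048576 = 15/131072.
Numerically: E[X] ≈ 0.0001.

E[X] = C(10,7)·2^(1−C(7,2)) = 15/131072 ≈ 0.0001.


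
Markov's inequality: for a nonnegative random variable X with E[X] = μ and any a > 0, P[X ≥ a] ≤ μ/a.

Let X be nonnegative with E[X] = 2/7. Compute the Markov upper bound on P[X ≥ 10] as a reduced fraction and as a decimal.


μ = E[X] = 2/7, a = 10.
Markov: P[X ≥ 10] ≤ μ/a = (2/7)/10 = 1/35.
Numerically: ≈ 0.02857.
(Since a = 10 > μ = 0.28571, the bound 1/35 is < 1 and informative.)

P[X ≥ 10] ≤ 1/35 ≈ 0.02857.


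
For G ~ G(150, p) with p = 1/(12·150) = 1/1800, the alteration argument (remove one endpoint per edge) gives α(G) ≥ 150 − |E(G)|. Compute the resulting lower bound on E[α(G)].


E[|E(G)|] = C(150, 2)·p = 11175 · (1/1800) = 149/24.
E[α(G)] ≥ n − E[|E(G)|] = 150 − 149/24 = 3451/24.
Numerically: ≈ 143.792.
(This is only a lower bound; the true E[α(G)] may be larger.)

E[α(G)] ≥ 3451/24 ≈ 143.792.


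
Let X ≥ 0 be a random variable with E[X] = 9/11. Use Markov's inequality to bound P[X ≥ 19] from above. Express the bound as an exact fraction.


μ = E[X] = 9/11, a = 19.
Markov: P[X ≥ 19] ≤ μ/a = (9/11)/19 = 9/209.
Numerically: ≈ 0.0431.
(Since a = 19 > μ = 0.8182, the bound 9/209 is < 1 and informative.)

P[X ≥ 19] ≤ 9/209 ≈ 0.0431.


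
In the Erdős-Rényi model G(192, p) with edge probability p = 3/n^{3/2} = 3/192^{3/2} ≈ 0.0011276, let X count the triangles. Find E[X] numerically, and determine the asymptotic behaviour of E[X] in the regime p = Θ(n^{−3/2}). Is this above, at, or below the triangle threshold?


Number of potential triangles: C(192, 3) = 1161280.
Each occurs with probability p³ ≈ (0.0011276)³ ≈ 1.4338649e-09.
By linearity: E[X] = C(192, 3)·p³ ≈ 1161280 · 1.4338649e-09 ≈ 0.00167.
Since α = 3/2 > 1, p = c/n^{3/2} = o(1/n) is below the triangle threshold p ~ 1/n. Asymptotically E[X] ~ (c³/6)·n^{3(1−α)} = (3³/6)·n^{-1.5} → 0, so by Markov's inequality G has no triangles w.h.p.

E[X] ≈ 0.00167; in regime p = Θ(1/n^{3/2}) E[X] tends to 0 (below the triangle threshold p ~ 1/n).


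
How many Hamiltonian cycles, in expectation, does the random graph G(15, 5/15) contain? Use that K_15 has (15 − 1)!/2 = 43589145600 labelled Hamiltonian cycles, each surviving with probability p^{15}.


K_15 has (15 − 1)!/2 = 43589145600 labelled Hamiltonian cycles.
For each such Hamiltonian cycle H, let X_H = 1 if all 15 edges of H are present in G. Then P[X_H = 1] = p^{15} = (1/3)^{15} = 1/14348907.
By linearity of expectation: E[X] = Σ_H E[X_H] = 43589145600 · p^{15} = 43589145600 · 1/14348907 = 179379200/59049.
Numerically: E[X] ≈ 3038.

E[X] = 43589145600 · (1/3)^{15} = 179379200/59049 ≈ 3038.


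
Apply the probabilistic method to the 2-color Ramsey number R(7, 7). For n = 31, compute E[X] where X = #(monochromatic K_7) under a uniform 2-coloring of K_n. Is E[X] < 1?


E[X] = C(31, 7) · 2^{1 − 21} = 2629575 · 2^{−20} = 2629575/1048576.
As a reduced fraction: E[X] = 2629575/1048576 ≈ 2.507758.
Is E[X] < 1? NO.
Since E[X] ≥ 1, the first-moment bound is inconclusive at n = 31; it does NOT by itself certify R(7, 7) > 31.

E[X] = 2629575/1048576 ≈ 2.507758; E[X] ≥ 1; first-moment method inconclusive here.


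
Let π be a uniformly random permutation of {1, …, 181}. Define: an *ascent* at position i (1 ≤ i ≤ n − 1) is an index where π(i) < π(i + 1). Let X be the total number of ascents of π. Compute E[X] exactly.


Write X = Σ X_I over i = 1, …, 180, with X_I the indicator of one ascent.
There are 180 indicators.
For each fixed i, the pair (π(i), π(i+1)) is a uniformly random ordered pair of distinct values from {1, …, 181}; by symmetry P[π(i) < π(i+1)] = 1/2.
By linearity: E[X] = 180 · (1/2) = (181 − 1) · (1/2) = 90 ≈ 90.000000.

E[X] = 90 = 90.000000.


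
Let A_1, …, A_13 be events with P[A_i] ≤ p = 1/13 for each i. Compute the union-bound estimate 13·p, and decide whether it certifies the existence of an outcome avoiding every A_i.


Union bound: P[∪_{i=1}^{13} A_i] ≤ Σ_i P[A_i] ≤ 13·p = 13·(1/13) = 1.
Numerically: 1 ≈ 1.00000.
Is 1 < 1? NO.
Since the bound 1 is ≥ 1, the union bound is uninformative here; it does NOT by itself certify existence.

13·p = 1 ≈ 1.00000; existence NOT certified by the union bound.


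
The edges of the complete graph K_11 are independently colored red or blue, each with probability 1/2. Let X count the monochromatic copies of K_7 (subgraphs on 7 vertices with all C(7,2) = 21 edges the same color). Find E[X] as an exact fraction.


Let X = Σ_S X_S over the C(11, 7) = 330 subsets S of size 7, where X_S = 1 if the K_7 on S is monochromatic.
For a fixed S, the K_7 on S has C(7, 2) = 21 edges. P[all 21 edges red] = (1/2)^21, and likewise for blue, so P[monochromatic] = 2·(1/2)^21 = 2^{1 − 21} = 1/1048576.
By linearity of expectation: E[X] = C(11, 7) · 2^{1 − 21} = 330 · 1/1048576 = 165/524288.
Numerically: E[X] ≈ 0.00031.

E[X] = C(11,7)·2^(1−C(7,2)) = 165/524288 ≈ 0.00031.


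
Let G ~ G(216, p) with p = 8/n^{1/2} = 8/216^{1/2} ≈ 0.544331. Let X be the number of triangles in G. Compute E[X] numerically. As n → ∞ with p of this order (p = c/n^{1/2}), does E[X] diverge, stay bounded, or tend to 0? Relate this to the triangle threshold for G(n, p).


Number of potential triangles: C(216, 3) = 1656360.
Each occurs with probability p³ ≈ (0.544331)³ ≈ 1.61283275e-01.
By linearity: E[X] = C(216, 3)·p³ ≈ 1656360 · 1.61283275e-01 ≈ 267143.165785.
Since α = 1/2 < 1, p = c/n^{1/2} ≫ 1/n is above the triangle threshold p ~ 1/n. Asymptotically E[X] ~ (c³/6)·n^{3(1−α)} = (8³/6)·n^{1.5} → ∞; triangles are abundant w.h.p.

E[X] ≈ 267143.165785; in regime p = Θ(1/n^{1/2}) E[X] diverges (above the triangle threshold p ~ 1/n).


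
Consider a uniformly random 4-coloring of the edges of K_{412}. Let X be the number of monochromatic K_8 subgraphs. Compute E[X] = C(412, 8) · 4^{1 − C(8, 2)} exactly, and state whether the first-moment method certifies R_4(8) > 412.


E[X] = C(412, 8) · 4^{1 − 28} = 19229204065337145 · 4^{−27} = 19229204065337145/18014398509481984.
As a reduced fraction: E[X] = 19229204065337145/18014398509481984 ≈ 1.067435.
Is E[X] < 1? NO.
Since E[X] ≥ 1, the first-moment bound is inconclusive at n = 412; it does NOT by itself certify R_4(8) > 412.

E[X] = 19229204065337145/18014398509481984 ≈ 1.067435; E[X] ≥ 1; first-moment method inconclusive here.


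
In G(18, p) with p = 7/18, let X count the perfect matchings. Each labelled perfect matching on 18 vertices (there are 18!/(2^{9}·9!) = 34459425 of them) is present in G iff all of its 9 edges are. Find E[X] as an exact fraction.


K_18 has 18!/(2^{9}·9!) = 34459425 labelled perfect matchings.
For each such perfect matching H, let X_H = 1 if all 9 edges of H are present in G. Then P[X_H = 1] = p^{9} = (7/18)^{9} = 40353607/198359290368.
By linearity of expectation: E[X] = Σ_H E[X_H] = 34459425 · p^{9} = 34459425 · 40353607/198359290368 = 17167433257975/2448880128.
Numerically: E[X] ≈ 7010.3.

E[X] = 34459425 · (7/18)^{9} = 17167433257975/2448880128 ≈ 7010.3.


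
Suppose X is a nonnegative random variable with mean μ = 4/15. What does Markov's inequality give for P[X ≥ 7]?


μ = E[X] = 4/15, a = 7.
Markov: P[X ≥ 7] ≤ μ/a = (4/15)/7 = 4/105.
Numerically: ≈ 0.038.
(Since a = 7 > μ = 0.267, the bound 4/105 is < 1 and informative.)

P[X ≥ 7] ≤ 4/105 ≈ 0.038.


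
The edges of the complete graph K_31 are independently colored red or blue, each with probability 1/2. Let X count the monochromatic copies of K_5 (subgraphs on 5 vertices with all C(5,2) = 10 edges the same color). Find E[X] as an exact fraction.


Let X = Σ_S X_S over the C(31, 5) = 169911 subsets S of size 5, where X_S = 1 if the K_5 on S is monochromatic.
For a fixed S, the K_5 on S has C(5, 2) = 10 edges. P[all 10 edges red] = (1/2)^10, and likewise for blue, so P[monochromatic] = 2·(1/2)^10 = 2^{1 − 10} = 1/512.
By linearity: E[X] = C(31, 5) · 2^{1 − 10} = 169911 · 1/512 = 169911/512.
Numerically: E[X] ≈ 331.8574.

E[X] = C(31,5)·2^(1−C(5,2)) = 169911/512 ≈ 331.8574.


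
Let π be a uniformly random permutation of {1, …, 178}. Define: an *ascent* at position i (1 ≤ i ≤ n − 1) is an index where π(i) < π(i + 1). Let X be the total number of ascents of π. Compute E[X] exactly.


Write X = Σ X_I over i = 1, …, 177, with X_I the indicator of one ascent.
There are 177 indicators.
For each fixed i, the pair (π(i), π(i+1)) is a uniformly random ordered pair of distinct values from {1, …, 178}; by symmetry P[π(i) < π(i+1)] = 1/2.
By linearity: E[X] = 177 · (1/2) = (178 − 1) · (1/2) = 177/2 ≈ 88.500000.

E[X] = 177/2 = 88.500000.


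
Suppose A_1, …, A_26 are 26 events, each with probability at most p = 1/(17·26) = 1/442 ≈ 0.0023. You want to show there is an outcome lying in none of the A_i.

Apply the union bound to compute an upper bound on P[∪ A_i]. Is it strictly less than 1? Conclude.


Union bound: P[∪_{i=1}^{26} A_i] ≤ Σ_i P[A_i] ≤ 26·p = 26·(1/442) = 1/17.
Numerically: 1/17 ≈ 0.0588.
Is 1/17 < 1? YES.
Since P[∪ A_i] ≤ 1/17 < 1, the complement has P[∩ A_i^c] ≥ 1 − 1/17 = 16/17 > 0, so some outcome avoids every A_i.

26·p = 1/17 ≈ 0.0588; existence CERTIFIED by the union bound.


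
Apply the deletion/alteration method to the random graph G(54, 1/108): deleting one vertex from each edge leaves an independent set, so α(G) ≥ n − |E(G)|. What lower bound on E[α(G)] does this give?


E[|E(G)|] = C(54, 2)·p = 1431 · (1/108) = 53/4.
E[α(G)] ≥ n − E[|E(G)|] = 54 − 53/4 = 163/4.
Numerically: ≈ 40.75000.
(This is only a lower bound; the true E[α(G)] may be larger.)

E[α(G)] ≥ 163/4 ≈ 40.75000.


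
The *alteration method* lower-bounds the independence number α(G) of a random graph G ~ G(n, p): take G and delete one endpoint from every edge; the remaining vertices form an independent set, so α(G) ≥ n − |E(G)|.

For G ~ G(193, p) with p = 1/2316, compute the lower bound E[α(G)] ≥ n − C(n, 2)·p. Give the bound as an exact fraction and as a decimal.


E[|E(G)|] = C(193, 2)·p = 18528 · (1/2316) = 8.
E[α(G)] ≥ n − E[|E(G)|] = 193 − 8 = 185.
Numerically: ≈ 185.0000.
(This is only a lower bound; the true E[α(G)] may be larger.)

E[α(G)] ≥ 185 ≈ 185.0000.


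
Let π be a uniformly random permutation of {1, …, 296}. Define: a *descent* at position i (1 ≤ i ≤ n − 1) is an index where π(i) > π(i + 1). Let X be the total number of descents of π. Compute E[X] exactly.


Write X = Σ X_I over i = 1, …, 295, with X_I the indicator of one descent.
There are 295 indicators.
For each fixed i, the pair (π(i), π(i+1)) is a uniformly random ordered pair of distinct values from {1, …, 296}; by symmetry P[π(i) > π(i+1)] = 1/2.
By linearity: E[X] = 295 · (1/2) = (296 − 1) · (1/2) = 295/2 ≈ 147.5000.

E[X] = 295/2 = 147.5000.


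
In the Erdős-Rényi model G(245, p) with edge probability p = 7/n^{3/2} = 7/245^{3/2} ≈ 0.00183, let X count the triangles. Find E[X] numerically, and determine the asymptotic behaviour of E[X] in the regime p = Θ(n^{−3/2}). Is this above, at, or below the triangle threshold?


Number of potential triangles: C(245, 3) = 2421090.
Each occurs with probability p³ ≈ (0.00183)³ ≈ 6.08200e-09.
By linearity: E[X] = C(245, 3)·p³ ≈ 2421090 · 6.08200e-09 ≈ 0.015.
Since α = 3/2 > 1, p = c/n^{3/2} = o(1/n) is below the triangle threshold p ~ 1/n. Asymptotically E[X] ~ (c³/6)·n^{3(1−α)} = (7³/6)·n^{-1.5} → 0, so by Markov's inequality G has no triangles w.h.p.

E[X] ≈ 0.015; in regime p = Θ(1/n^{3/2}) E[X] tends to 0 (below the triangle threshold p ~ 1/n).


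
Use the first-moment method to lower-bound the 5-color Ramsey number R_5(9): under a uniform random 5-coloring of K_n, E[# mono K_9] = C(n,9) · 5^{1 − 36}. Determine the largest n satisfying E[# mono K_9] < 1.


We need C(n, 9) · 5^{1 − 36} < 1, i.e. C(n, 9) < 5^{36 − 1} = 2910383045673370361328125.
Check values of n near the boundary:
  n = 2170: C(2170, 9) = 2891746779868845075610510; 2891746779868845075610510 < 2910383045673370361328125? YES
  n = 2171: C(2171, 9) = 2903784578674959601827205; 2903784578674959601827205 < 2910383045673370361328125? YES
  n = 2172: C(2172, 9) = 2915866900084148060642020; 2915866900084148060642020 < 2910383045673370361328125? NO
The largest n with C(n, 9) < 2910383045673370361328125 is n = 2171 (where E[X] = 580756915734991920365441/582076609134674072265625 ≈ 0.9977). Hence R_5(9) > 2171, i.e. R_5(9) ≥ 2172.

Largest n = 2171; hence R_5(9) > 2171.


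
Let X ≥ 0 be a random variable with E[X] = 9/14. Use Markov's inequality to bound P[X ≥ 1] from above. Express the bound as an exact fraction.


μ = E[X] = 9/14, a = 1.
Markov: P[X ≥ 1] ≤ μ/a = (9/14)/1 = 9/14.
Numerically: ≈ 0.643.
(Since a = 1 > μ = 0.643, the bound 9/14 is < 1 and informative.)

P[X ≥ 1] ≤ 9/14 ≈ 0.643.


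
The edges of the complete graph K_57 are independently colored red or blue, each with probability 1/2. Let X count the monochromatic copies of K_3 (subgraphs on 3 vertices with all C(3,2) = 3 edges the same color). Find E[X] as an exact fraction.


Let X = Σ_S X_S over the C(57, 3) = 29260 subsets S of size 3, where X_S = 1 if the K_3 on S is monochromatic.
For a fixed S, the K_3 on S has C(3, 2) = 3 edges. P[all 3 edges red] = (1/2)^3, and likewise for blue, so P[monochromatic] = 2·(1/2)^3 = 2^{1 − 3} = 1/4.
By linearity of expectation: E[X] = C(57, 3) · 2^{1 − 3} = 29260 · 1/4 = 7315.
Numerically: E[X] ≈ 7315.000.

E[X] = C(57,3)·2^(1−C(3,2)) = 7315 ≈ 7315.000.


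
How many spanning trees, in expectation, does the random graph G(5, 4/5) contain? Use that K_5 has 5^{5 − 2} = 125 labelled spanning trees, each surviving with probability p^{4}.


K_5 has 5^{5 − 2} = 125 labelled spanning trees.
For each such spanning tree H, let X_H = 1 if all 4 edges of H are present in G. Then P[X_H = 1] = p^{4} = (4/5)^{4} = 256/625.
By linearity of expectation: E[X] = Σ_H E[X_H] = 125 · p^{4} = 125 · 256/625 = 256/5.
Numerically: E[X] ≈ 51.2.

E[X] = 125 · (4/5)^{4} = 256/5 ≈ 51.2.


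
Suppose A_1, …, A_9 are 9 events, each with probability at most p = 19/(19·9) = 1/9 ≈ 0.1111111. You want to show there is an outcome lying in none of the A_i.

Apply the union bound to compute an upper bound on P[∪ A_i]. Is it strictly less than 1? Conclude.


Union bound: P[∪_{i=1}^{9} A_i] ≤ Σ_i P[A_i] ≤ 9·p = 9·(1/9) = 1.
Numerically: 1 ≈ 1.0000000.
Is 1 < 1? NO.
Since the bound 1 is ≥ 1, the union bound is uninformative here; it does NOT by itself certify existence.

9·p = 1 ≈ 1.0000000; existence NOT certified by the union bound.


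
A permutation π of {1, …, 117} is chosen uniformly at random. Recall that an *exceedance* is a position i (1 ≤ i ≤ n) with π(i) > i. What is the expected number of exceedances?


Write X = Σ_{i=1}^{117} X_i, where X_i = 1_{π(i) > i}.
For each fixed i, π(i) is uniform over {1, …, 117} (marginal of a uniform permutation), so P[π(i) > i] = (n − i)/n. Summing: Σ_{i=1}^{117} (n − i)/n = (0 + 1 + … + 116)/117 = 117(117 − 1)/(2·117) = (117 − 1)/2.
Hence E[X] = Σ_{i=1}^{117} (117 − i)/117 = 58 ≈ 58.000000.

E[X] = 58 = 58.000000.


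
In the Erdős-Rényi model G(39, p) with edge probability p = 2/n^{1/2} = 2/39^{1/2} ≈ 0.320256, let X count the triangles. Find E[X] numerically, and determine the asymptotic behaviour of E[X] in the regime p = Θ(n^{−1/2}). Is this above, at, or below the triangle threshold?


Number of potential triangles: C(39, 3) = 9139.
Each occurs with probability p³ ≈ (0.320256)³ ≈ 3.28468008e-02.
By linearity: E[X] = C(39, 3)·p³ ≈ 9139 · 3.28468008e-02 ≈ 300.186912.
Since α = 1/2 < 1, p = c/n^{1/2} ≫ 1/n is above the triangle threshold p ~ 1/n. Asymptotically E[X] ~ (c³/6)·n^{3(1−α)} = (2³/6)·n^{1.5} → ∞; triangles are abundant w.h.p.

E[X] ≈ 300.186912; in regime p = Θ(1/n^{1/2}) E[X] diverges (above the triangle threshold p ~ 1/n).


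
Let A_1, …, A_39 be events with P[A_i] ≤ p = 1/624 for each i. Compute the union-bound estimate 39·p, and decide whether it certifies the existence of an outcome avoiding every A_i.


Union bound: P[∪_{i=1}^{39} A_i] ≤ Σ_i P[A_i] ≤ 39·p = 39·(1/624) = 1/16.
Numerically: 1/16 ≈ 0.062500.
Is 1/16 < 1? YES.
Since P[∪ A_i] ≤ 1/16 < 1, the complement has P[∩ A_i^c] ≥ 1 − 1/16 = 15/16 > 0, so some outcome avoids every A_i.

39·p = 1/16 ≈ 0.062500; existence CERTIFIED by the union bound.


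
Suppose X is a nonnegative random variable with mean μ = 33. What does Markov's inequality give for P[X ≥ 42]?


μ = E[X] = 33, a = 42.
Markov: P[X ≥ 42] ≤ μ/a = (33)/42 = 11/14.
Numerically: ≈ 0.785714.
(Since a = 42 > μ = 33.000000, the bound 11/14 is < 1 and informative.)

P[X ≥ 42] ≤ 11/14 ≈ 0.785714.


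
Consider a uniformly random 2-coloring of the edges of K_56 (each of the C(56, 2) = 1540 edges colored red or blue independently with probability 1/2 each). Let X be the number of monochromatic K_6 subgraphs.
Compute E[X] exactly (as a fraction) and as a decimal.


Let X = Σ_S X_S over the C(56, 6) = 32468436 subsets S of size 6, where X_S = 1 if the K_6 on S is monochromatic.
For a fixed S, the K_6 on S has C(6, 2) = 15 edges. P[all 15 edges red] = (1/2)^15, and likewise for blue, so P[monochromatic] = 2·(1/2)^15 = 2^{1 − 15} = 1/16384.
By linearity of expectation: E[X] = C(56, 6) · 2^{1 − 15} = 32468436 · 1/16384 = 8117109/4096.
Numerically: E[X] ≈ 1981.71606.

E[X] = C(56,6)·2^(1−C(6,2)) = 8117109/4096 ≈ 1981.71606.


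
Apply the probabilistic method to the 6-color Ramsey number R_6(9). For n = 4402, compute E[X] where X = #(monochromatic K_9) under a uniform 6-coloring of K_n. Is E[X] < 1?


E[X] = C(4402, 9) · 6^{1 − 36} = 1696419745356657449393393700 · 6^{−35} = 1696419745356657449393393700/1719070799748422591028658176.
As a reduced fraction: E[X] = 141368312113054787449449475/143255899979035215919054848 ≈ 0.986824.
Is E[X] < 1? YES.
Since E[X] < 1, there exists a 6-coloring of K_{4402} with no monochromatic K_9; hence R_6(9) > 4402.

E[X] = 141368312113054787449449475/143255899979035215919054848 ≈ 0.986824; E[X] < 1, so R_6(9) > 4402.


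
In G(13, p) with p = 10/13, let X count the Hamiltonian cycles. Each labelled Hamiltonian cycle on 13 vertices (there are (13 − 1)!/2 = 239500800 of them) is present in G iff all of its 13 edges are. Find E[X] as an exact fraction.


K_13 has (13 − 1)!/2 = 239500800 labelled Hamiltonian cycles.
For each such Hamiltonian cycle H, let X_H = 1 if all 13 edges of H are present in G. Then P[X_H = 1] = p^{13} = (10/13)^{13} = 10000000000000/302875106592253.
Summing the indicators: E[X] = Σ_H E[X_H] = 239500800 · p^{13} = 239500800 · 10000000000000/302875106592253 = 2395008000000000000000/302875106592253.
Numerically: E[X] ≈ 7.90758e+06.

E[X] = 239500800 · (10/13)^{13} = 2395008000000000000000/302875106592253 ≈ 7.90758e+06.


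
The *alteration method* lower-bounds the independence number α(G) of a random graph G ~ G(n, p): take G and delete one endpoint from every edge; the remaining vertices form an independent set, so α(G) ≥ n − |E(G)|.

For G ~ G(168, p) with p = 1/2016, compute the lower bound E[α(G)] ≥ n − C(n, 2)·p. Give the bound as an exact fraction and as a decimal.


E[|E(G)|] = C(168, 2)·p = 14028 · (1/2016) = 167/24.
E[α(G)] ≥ n − E[|E(G)|] = 168 − 167/24 = 3865/24.
Numerically: ≈ 161.04167.
(This is only a lower bound; the true E[α(G)] may be larger.)

E[α(G)] ≥ 3865/24 ≈ 161.04167.


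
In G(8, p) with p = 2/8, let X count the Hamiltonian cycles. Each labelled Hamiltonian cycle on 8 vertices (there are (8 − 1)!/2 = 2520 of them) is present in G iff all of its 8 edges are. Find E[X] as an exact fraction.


K_8 has (8 − 1)!/2 = 2520 labelled Hamiltonian cycles.
For each such Hamiltonian cycle H, let X_H = 1 if all 8 edges of H are present in G. Then P[X_H = 1] = p^{8} = (1/4)^{8} = 1/65536.
Summing the indicators: E[X] = Σ_H E[X_H] = 2520 · p^{8} = 2520 · 1/65536 = 315/8192.
Numerically: E[X] ≈ 0.0384521.

E[X] = 2520 · (1/4)^{8} = 315/8192 ≈ 0.0384521.


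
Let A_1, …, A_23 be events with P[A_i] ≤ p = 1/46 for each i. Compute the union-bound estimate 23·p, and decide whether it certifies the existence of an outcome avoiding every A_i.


Union bound: P[∪_{i=1}^{23} A_i] ≤ Σ_i P[A_i] ≤ 23·p = 23·(1/46) = 1/2.
Numerically: 1/2 ≈ 0.5000.
Is 1/2 < 1? YES.
Since P[∪ A_i] ≤ 1/2 < 1, the complement has P[∩ A_i^c] ≥ 1 − 1/2 = 1/2 > 0, so some outcome avoids every A_i.

23·p = 1/2 ≈ 0.5000; existence CERTIFIED by the union bound.


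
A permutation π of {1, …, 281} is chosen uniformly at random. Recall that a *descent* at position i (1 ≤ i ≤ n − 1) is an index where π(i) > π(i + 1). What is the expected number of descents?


Write X = Σ X_I over i = 1, …, 280, with X_I the indicator of one descent.
There are 280 indicators.
For each fixed i, the pair (π(i), π(i+1)) is a uniformly random ordered pair of distinct values from {1, …, 281}; by symmetry P[π(i) > π(i+1)] = 1/2.
By linearity: E[X] = 280 · (1/2) = (281 − 1) · (1/2) = 140 ≈ 140.000.

E[X] = 140 = 140.000.


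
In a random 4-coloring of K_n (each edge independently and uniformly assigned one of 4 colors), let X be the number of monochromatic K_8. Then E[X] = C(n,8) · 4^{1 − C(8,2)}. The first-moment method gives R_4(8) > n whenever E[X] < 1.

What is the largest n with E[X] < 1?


We need C(n, 8) · 4^{1 − 28} < 1, i.e. C(n, 8) < 4^{28 − 1} = 18014398509481984.
Check values of n near the boundary:
  n = 404: C(404, 8) = 16415071523485570; 16415071523485570 < 18014398509481984? YES
  n = 405: C(405, 8) = 16745853821188050; 16745853821188050 < 18014398509481984? YES
  n = 406: C(406, 8) = 17082453897995850; 17082453897995850 < 18014398509481984? YES
  n = 407: C(407, 8) = 17424959239309050; 17424959239309050 < 18014398509481984? YES
  n = 408: C(408, 8) = 17773458424095231; 17773458424095231 < 18014398509481984? YES
  n = 409: C(409, 8) = 18128041135797879; 18128041135797879 < 18014398509481984? NO
  n = 410: C(410, 8) = 18488798173326195; 18488798173326195 < 18014398509481984? NO
The largest n with C(n, 8) < 18014398509481984 is n = 408 (where E[X] = 17773458424095231/18014398509481984 ≈ 0.9866251). Hence R_4(8) > 408, i.e. R_4(8) ≥ 409.

Largest n = 408; hence R_4(8) > 408.


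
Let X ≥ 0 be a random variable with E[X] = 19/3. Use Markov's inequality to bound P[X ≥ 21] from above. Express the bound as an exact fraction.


μ = E[X] = 19/3, a = 21.
Markov: P[X ≥ 21] ≤ μ/a = (19/3)/21 = 19/63.
Numerically: ≈ 0.302.
(Since a = 21 > μ = 6.333, the bound 19/63 is < 1 and informative.)

P[X ≥ 21] ≤ 19/63 ≈ 0.302.


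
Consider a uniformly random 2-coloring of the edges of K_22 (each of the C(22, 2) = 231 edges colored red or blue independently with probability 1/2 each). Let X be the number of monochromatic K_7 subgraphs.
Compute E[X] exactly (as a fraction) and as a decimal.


Let X = Σ_S X_S over the C(22, 7) = 170544 subsets S of size 7, where X_S = 1 if the K_7 on S is monochromatic.
For a fixed S, the K_7 on S has C(7, 2) = 21 edges. P[all 21 edges red] = (1/2)^21, and likewise for blue, so P[monochromatic] = 2·(1/2)^21 = 2^{1 − 21} = 1/1048576.
By linearity of expectation: E[X] = C(22, 7) · 2^{1 − 21} = 170544 · 1/1048576 = 10659/65536.
Numerically: E[X] ≈ 0.163.

E[X] = C(22,7)·2^(1−C(7,2)) = 10659/65536 ≈ 0.163.


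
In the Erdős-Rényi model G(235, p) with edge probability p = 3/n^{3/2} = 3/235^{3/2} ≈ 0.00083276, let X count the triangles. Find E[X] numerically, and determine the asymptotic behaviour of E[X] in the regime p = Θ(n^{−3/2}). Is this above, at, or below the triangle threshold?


Number of potential triangles: C(235, 3) = 2135445.
Each occurs with probability p³ ≈ (0.00083276)³ ≈ 5.7750850e-10.
By linearity: E[X] = C(235, 3)·p³ ≈ 2135445 · 5.7750850e-10 ≈ 0.00123.
Since α = 3/2 > 1, p = c/n^{3/2} = o(1/n) is below the triangle threshold p ~ 1/n. Asymptotically E[X] ~ (c³/6)·n^{3(1−α)} = (3³/6)·n^{-1.5} → 0, so by Markov's inequality G has no triangles w.h.p.

E[X] ≈ 0.00123; in regime p = Θ(1/n^{3/2}) E[X] tends to 0 (below the triangle threshold p ~ 1/n).


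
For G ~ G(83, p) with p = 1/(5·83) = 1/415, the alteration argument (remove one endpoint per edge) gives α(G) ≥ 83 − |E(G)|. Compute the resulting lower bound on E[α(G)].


E[|E(G)|] = C(83, 2)·p = 3403 · (1/415) = 41/5.
E[α(G)] ≥ n − E[|E(G)|] = 83 − 41/5 = 374/5.
Numerically: ≈ 74.800000.
(This is only a lower bound; the true E[α(G)] may be larger.)

E[α(G)] ≥ 374/5 ≈ 74.800000.


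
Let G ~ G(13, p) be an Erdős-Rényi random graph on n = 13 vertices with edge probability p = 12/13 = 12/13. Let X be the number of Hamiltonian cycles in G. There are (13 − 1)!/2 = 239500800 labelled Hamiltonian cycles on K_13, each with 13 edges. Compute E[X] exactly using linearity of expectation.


K_13 has (13 − 1)!/2 = 239500800 labelled Hamiltonian cycles.
For each such Hamiltonian cycle H, let X_H = 1 if all 13 edges of H are present in G. Then P[X_H = 1] = p^{13} = (12/13)^{13} = 106993205379072/302875106592253.
By linearity: E[X] = Σ_H E[X_H] = 239500800 · p^{13} = 239500800 · 106993205379072/302875106592253 = 25624958282852047257600/302875106592253.
Numerically: E[X] ≈ 8.461e+07.

E[X] = 239500800 · (12/13)^{13} = 25624958282852047257600/302875106592253 ≈ 8.461e+07.


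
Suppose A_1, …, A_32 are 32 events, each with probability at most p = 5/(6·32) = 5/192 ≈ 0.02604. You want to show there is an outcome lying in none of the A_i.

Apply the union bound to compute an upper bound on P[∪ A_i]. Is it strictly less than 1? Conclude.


Union bound: P[∪_{i=1}^{32} A_i] ≤ Σ_i P[A_i] ≤ 32·p = 32·(5/192) = 5/6.
Numerically: 5/6 ≈ 0.83333.
Is 5/6 < 1? YES.
Since P[∪ A_i] ≤ 5/6 < 1, the complement has P[∩ A_i^c] ≥ 1 − 5/6 = 1/6 > 0, so some outcome avoids every A_i.

32·p = 5/6 ≈ 0.83333; existence CERTIFIED by the union bound.


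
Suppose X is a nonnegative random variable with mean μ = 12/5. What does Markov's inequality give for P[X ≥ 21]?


μ = E[X] = 12/5, a = 21.
Markov: P[X ≥ 21] ≤ μ/a = (12/5)/21 = 4/35.
Numerically: ≈ 0.114286.
(Since a = 21 > μ = 2.400000, the bound 4/35 is < 1 and informative.)

P[X ≥ 21] ≤ 4/35 ≈ 0.114286.


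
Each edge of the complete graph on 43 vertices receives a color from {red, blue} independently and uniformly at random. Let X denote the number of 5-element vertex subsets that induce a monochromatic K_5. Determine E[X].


Let X = Σ_S X_S over the C(43, 5) = 962598 subsets S of size 5, where X_S = 1 if the K_5 on S is monochromatic.
For a fixed S, the K_5 on S has C(5, 2) = 10 edges. P[all 10 edges red] = (1/2)^10, and likewise for blue, so P[monochromatic] = 2·(1/2)^10 = 2^{1 − 10} = 1/512.
Summing: E[X] = C(43, 5) · 2^{1 − 10} = 962598 · 1/512 = 481299/256.
Numerically: E[X] ≈ 1880.07422.

E[X] = C(43,5)·2^(1−C(5,2)) = 481299/256 ≈ 1880.07422.


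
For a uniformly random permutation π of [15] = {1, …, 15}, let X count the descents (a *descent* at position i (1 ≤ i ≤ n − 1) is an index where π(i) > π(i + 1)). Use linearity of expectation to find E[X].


Write X = Σ X_I over i = 1, …, 14, with X_I the indicator of one descent.
There are 14 indicators.
For each fixed i, the pair (π(i), π(i+1)) is a uniformly random ordered pair of distinct values from {1, …, 15}; by symmetry P[π(i) > π(i+1)] = 1/2.
By linearity: E[X] = 14 · (1/2) = (15 − 1) · (1/2) = 7 ≈ 7.000.

E[X] = 7 = 7.000.


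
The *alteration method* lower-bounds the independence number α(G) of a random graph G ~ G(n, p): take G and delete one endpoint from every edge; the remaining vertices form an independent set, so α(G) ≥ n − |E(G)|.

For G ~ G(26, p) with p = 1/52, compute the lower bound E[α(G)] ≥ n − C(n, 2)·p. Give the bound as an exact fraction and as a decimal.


E[|E(G)|] = C(26, 2)·p = 325 · (1/52) = 25/4.
E[α(G)] ≥ n − E[|E(G)|] = 26 − 25/4 = 79/4.
Numerically: ≈ 19.75000.
(This is only a lower bound; the true E[α(G)] may be larger.)

E[α(G)] ≥ 79/4 ≈ 19.75000.


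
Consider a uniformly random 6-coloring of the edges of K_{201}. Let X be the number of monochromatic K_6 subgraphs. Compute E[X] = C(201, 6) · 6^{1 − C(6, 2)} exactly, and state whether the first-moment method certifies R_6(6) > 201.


E[X] = C(201, 6) · 6^{1 − 15} = 84944276340 · 6^{−14} = 84944276340/78364164096.
As a reduced fraction: E[X] = 7078689695/6530347008 ≈ 1.0839684.
Is E[X] < 1? NO.
Since E[X] ≥ 1, the first-moment bound is inconclusive at n = 201; it does NOT by itself certify R_6(6) > 201.

E[X] = 7078689695/6530347008 ≈ 1.0839684; E[X] ≥ 1; first-moment method inconclusive here.


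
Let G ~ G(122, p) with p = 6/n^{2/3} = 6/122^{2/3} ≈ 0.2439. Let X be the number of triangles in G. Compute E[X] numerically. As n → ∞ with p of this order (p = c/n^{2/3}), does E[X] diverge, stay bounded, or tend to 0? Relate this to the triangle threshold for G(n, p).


Number of potential triangles: C(122, 3) = 295240.
Each occurs with probability p³ ≈ (0.2439)³ ≈ 1.451223e-02.
By linearity: E[X] = C(122, 3)·p³ ≈ 295240 · 1.451223e-02 ≈ 4284.5902.
Since α = 2/3 < 1, p = c/n^{2/3} ≫ 1/n is above the triangle threshold p ~ 1/n. Asymptotically E[X] ~ (c³/6)·n^{3(1−α)} = (6³/6)·n^{1} → ∞; triangles are abundant w.h.p.

E[X] ≈ 4284.5902; in regime p = Θ(1/n^{2/3}) E[X] diverges (above the triangle threshold p ~ 1/n).


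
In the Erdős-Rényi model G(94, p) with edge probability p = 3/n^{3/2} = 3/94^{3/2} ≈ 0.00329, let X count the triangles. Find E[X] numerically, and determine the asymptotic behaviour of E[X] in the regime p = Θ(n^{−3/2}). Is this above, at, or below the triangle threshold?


Number of potential triangles: C(94, 3) = 134044.
Each occurs with probability p³ ≈ (0.00329)³ ≈ 3.56688e-08.
By linearity: E[X] = C(94, 3)·p³ ≈ 134044 · 3.56688e-08 ≈ 0.005.
Since α = 3/2 > 1, p = c/n^{3/2} = o(1/n) is below the triangle threshold p ~ 1/n. Asymptotically E[X] ~ (c³/6)·n^{3(1−α)} = (3³/6)·n^{-1.5} → 0, so by Markov's inequality G has no triangles w.h.p.

E[X] ≈ 0.005; in regime p = Θ(1/n^{3/2}) E[X] tends to 0 (below the triangle threshold p ~ 1/n).


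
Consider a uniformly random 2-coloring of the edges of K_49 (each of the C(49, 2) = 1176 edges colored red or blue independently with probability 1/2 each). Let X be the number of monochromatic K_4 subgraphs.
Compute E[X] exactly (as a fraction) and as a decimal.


Let X = Σ_S X_S over the C(49, 4) = 211876 subsets S of size 4, where X_S = 1 if the K_4 on S is monochromatic.
For a fixed S, the K_4 on S has C(4, 2) = 6 edges. P[all 6 edges red] = (1/2)^6, and likewise for blue, so P[monochromatic] = 2·(1/2)^6 = 2^{1 − 6} = 1/32.
By linearity: E[X] = C(49, 4) · 2^{1 − 6} = 211876 · 1/32 = 52969/8.
Numerically: E[X] ≈ 6621.12500.

E[X] = C(49,4)·2^(1−C(4,2)) = 52969/8 ≈ 6621.12500.


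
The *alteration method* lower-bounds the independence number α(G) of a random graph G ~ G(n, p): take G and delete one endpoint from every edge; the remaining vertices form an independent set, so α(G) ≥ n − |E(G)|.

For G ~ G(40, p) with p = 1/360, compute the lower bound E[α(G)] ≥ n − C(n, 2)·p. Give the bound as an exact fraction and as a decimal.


E[|E(G)|] = C(40, 2)·p = 780 · (1/360) = 13/6.
E[α(G)] ≥ n − E[|E(G)|] = 40 − 13/6 = 227/6.
Numerically: ≈ 37.833333.
(This is only a lower bound; the true E[α(G)] may be larger.)

E[α(G)] ≥ 227/6 ≈ 37.833333.


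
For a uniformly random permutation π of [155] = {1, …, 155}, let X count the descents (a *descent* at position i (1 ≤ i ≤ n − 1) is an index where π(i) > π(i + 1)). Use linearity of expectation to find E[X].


Write X = Σ X_I over i = 1, …, 154, with X_I the indicator of one descent.
There are 154 indicators.
For each fixed i, the pair (π(i), π(i+1)) is a uniformly random ordered pair of distinct values from {1, …, 155}; by symmetry P[π(i) > π(i+1)] = 1/2.
By linearity: E[X] = 154 · (1/2) = (155 − 1) · (1/2) = 77 ≈ 77.000000.

E[X] = 77 = 77.000000.


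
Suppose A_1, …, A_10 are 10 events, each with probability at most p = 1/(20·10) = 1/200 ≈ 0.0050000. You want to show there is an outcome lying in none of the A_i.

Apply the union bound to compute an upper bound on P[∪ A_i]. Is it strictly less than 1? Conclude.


Union bound: P[∪_{i=1}^{10} A_i] ≤ Σ_i P[A_i] ≤ 10·p = 10·(1/200) = 1/20.
Numerically: 1/20 ≈ 0.0500000.
Is 1/20 < 1? YES.
Since P[∪ A_i] ≤ 1/20 < 1, the complement has P[∩ A_i^c] ≥ 1 − 1/20 = 19/20 > 0, so some outcome avoids every A_i.

10·p = 1/20 ≈ 0.0500000; existence CERTIFIED by the union bound.


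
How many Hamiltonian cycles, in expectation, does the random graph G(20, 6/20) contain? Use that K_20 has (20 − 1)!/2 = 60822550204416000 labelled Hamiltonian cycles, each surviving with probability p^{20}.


K_20 has (20 − 1)!/2 = 60822550204416000 labelled Hamiltonian cycles.
For each such Hamiltonian cycle H, let X_H = 1 if all 20 edges of H are present in G. Then P[X_H = 1] = p^{20} = (3/10)^{20} = 3486784401/100000000000000000000.
By linearity of expectation: E[X] = Σ_H E[X_H] = 60822550204416000 · p^{20} = 60822550204416000 · 3486784401/100000000000000000000 = 51776152168407487821/24414062500000.
Numerically: E[X] ≈ 2.1208e+06.

E[X] = 60822550204416000 · (3/10)^{20} = 51776152168407487821/24414062500000 ≈ 2.1208e+06.


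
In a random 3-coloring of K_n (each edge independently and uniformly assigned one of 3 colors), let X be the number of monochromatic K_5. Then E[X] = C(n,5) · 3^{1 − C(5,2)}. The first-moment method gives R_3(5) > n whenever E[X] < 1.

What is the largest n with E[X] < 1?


We need C(n, 5) · 3^{1 − 10} < 1, i.e. C(n, 5) < 3^{10 − 1} = 19683.
Check values of n near the boundary:
  n = 14: C(14, 5) = 2002; 2002 < 19683? YES
  n = 15: C(15, 5) = 3003; 3003 < 19683? YES
  n = 16: C(16, 5) = 4368; 4368 < 19683? YES
  n = 17: C(17, 5) = 6188; 6188 < 19683? YES
  n = 18: C(18, 5) = 8568; 8568 < 19683? YES
  n = 19: C(19, 5) = 11628; 11628 < 19683? YES
  n = 20: C(20, 5) = 15504; 15504 < 19683? YES
  n = 21: C(21, 5) = 20349; 20349 < 19683? NO
  n = 22: C(22, 5) = 26334; 26334 < 19683? NO
The largest n with C(n, 5) < 19683 is n = 20 (where E[X] = 5168/6561 ≈ 0.788). Hence R_3(5) > 20, i.e. R_3(5) ≥ 21.

Largest n = 20; hence R_3(5) > 20.


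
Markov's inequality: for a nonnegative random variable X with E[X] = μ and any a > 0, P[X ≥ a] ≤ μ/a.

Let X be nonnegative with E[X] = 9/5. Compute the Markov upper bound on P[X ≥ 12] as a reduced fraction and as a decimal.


μ = E[X] = 9/5, a = 12.
Markov: P[X ≥ 12] ≤ μ/a = (9/5)/12 = 3/20.
Numerically: ≈ 0.150.
(Since a = 12 > μ = 1.800, the bound 3/20 is < 1 and informative.)

P[X ≥ 12] ≤ 3/20 ≈ 0.150.


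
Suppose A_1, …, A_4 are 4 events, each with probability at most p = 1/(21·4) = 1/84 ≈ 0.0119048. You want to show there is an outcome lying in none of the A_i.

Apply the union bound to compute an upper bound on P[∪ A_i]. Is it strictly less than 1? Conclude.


Union bound: P[∪_{i=1}^{4} A_i] ≤ Σ_i P[A_i] ≤ 4·p = 4·(1/84) = 1/21.
Numerically: 1/21 ≈ 0.0476190.
Is 1/21 < 1? YES.
Since P[∪ A_i] ≤ 1/21 < 1, the complement has P[∩ A_i^c] ≥ 1 − 1/21 = 20/21 > 0, so some outcome avoids every A_i.

4·p = 1/21 ≈ 0.0476190; existence CERTIFIED by the union bound.


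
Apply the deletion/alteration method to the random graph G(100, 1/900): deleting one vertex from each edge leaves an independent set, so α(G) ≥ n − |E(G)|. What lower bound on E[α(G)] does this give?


E[|E(G)|] = C(100, 2)·p = 4950 · (1/900) = 11/2.
E[α(G)] ≥ n − E[|E(G)|] = 100 − 11/2 = 189/2.
Numerically: ≈ 94.500.
(This is only a lower bound; the true E[α(G)] may be larger.)

E[α(G)] ≥ 189/2 ≈ 94.500.


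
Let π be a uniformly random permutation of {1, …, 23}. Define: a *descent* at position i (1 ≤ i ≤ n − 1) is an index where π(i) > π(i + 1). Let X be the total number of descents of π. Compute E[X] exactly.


Write X = Σ X_I over i = 1, …, 22, with X_I the indicator of one descent.
There are 22 indicators.
For each fixed i, the pair (π(i), π(i+1)) is a uniformly random ordered pair of distinct values from {1, …, 23}; by symmetry P[π(i) > π(i+1)] = 1/2.
By linearity: E[X] = 22 · (1/2) = (23 − 1) · (1/2) = 11 ≈ 11.0000.

E[X] = 11 = 11.0000.


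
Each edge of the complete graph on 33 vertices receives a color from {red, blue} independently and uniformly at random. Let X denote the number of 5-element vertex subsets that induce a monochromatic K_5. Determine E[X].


Let X = Σ_S X_S over the C(33, 5) = 237336 subsets S of size 5, where X_S = 1 if the K_5 on S is monochromatic.
For a fixed S, the K_5 on S has C(5, 2) = 10 edges. P[all 10 edges red] = (1/2)^10, and likewise for blue, so P[monochromatic] = 2·(1/2)^10 = 2^{1 − 10} = 1/512.
By linearity: E[X] = C(33, 5) · 2^{1 − 10} = 237336 · 1/512 = 29667/64.
Numerically: E[X] ≈ 463.5469.

E[X] = C(33,5)·2^(1−C(5,2)) = 29667/64 ≈ 463.5469.


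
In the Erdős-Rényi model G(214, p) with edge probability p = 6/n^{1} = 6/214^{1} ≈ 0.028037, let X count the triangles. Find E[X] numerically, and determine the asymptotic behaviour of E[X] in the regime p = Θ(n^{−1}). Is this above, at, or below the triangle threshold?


Number of potential triangles: C(214, 3) = 1610564.
Each occurs with probability p³ ≈ (0.028037)³ ≈ 2.2040043e-05.
By linearity: E[X] = C(214, 3)·p³ ≈ 1610564 · 2.2040043e-05 ≈ 35.49690.
Here α = 1, so p = 6/n is exactly at the triangle threshold p ~ 1/n. Asymptotically E[X] → c³/6 = 6³/6 = 36 ≈ 36.00000, a bounded constant. In this regime the triangle count is asymptotically Poisson(c³/6).

E[X] ≈ 35.49690; in regime p = Θ(1/n^{1}) E[X] stays bounded (at the triangle threshold p ~ 1/n).
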